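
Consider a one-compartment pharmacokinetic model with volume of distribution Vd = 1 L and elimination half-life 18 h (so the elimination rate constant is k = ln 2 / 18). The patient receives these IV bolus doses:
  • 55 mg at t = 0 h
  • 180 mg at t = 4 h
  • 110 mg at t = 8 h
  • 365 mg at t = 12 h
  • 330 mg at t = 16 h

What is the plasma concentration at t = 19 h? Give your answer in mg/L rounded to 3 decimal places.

772.252 mg/L

k = ln 2 / 18 = 0.03851 per h
Dose 1 (55 mg at t=0 h): 55·exp(−0.03851·19) = 26.461 mg/L
Dose 2 (180 mg at t=4 h): 180·exp(−0.03851·15) = 101.022 mg/L
Dose 3 (110 mg at t=8 h): 110·exp(−0.03851·11) = 72.016 mg/L
Dose 4 (365 mg at t=12 h): 365·exp(−0.03851·7) = 278.757 mg/L
Dose 5 (330 mg at t=16 h): 330·exp(−0.03851·3) = 293.997 mg/L
C(19) = 26.461 + 101.022 + 72.016 + 278.757 + 293.997 = 772.252 mg/L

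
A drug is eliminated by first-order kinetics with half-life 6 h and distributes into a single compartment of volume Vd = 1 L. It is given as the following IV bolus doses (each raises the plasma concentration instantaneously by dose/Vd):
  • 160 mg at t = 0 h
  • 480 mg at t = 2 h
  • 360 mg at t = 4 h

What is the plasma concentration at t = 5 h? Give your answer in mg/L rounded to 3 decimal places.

749.932 mg/L

k = ln 2 / 6 = 0.11552 per h
Dose 1 (160 mg at t=0 h): 160·exp(−0.11552·5) = 89.797 mg/L
Dose 2 (480 mg at t=2 h): 480·exp(−0.11552·3) = 339.411 mg/L
Dose 3 (360 mg at t=4 h): 360·exp(−0.11552·1) = 320.724 mg/L
C(5) = 89.797 + 339.411 + 320.724 = 749.932 mg/L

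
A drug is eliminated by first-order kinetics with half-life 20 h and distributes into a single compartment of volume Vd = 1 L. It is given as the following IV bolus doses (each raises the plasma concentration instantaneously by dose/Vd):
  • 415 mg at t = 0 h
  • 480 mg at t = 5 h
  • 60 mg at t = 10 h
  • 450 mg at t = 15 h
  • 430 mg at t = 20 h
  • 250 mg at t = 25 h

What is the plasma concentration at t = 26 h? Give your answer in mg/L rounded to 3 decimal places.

1332.940 mg/L

k = ln 2 / 20 = 0.03466 per h
Dose 1 (415 mg at t=0 h): 415·exp(−0.03466·26) = 168.542 mg/L
Dose 2 (480 mg at t=5 h): 480·exp(−0.03466·21) = 231.825 mg/L
Dose 3 (60 mg at t=10 h): 60·exp(−0.03466·16) = 34.461 mg/L
Dose 4 (450 mg at t=15 h): 450·exp(−0.03466·11) = 307.359 mg/L
Dose 5 (430 mg at t=20 h): 430·exp(−0.03466·6) = 349.269 mg/L
Dose 6 (250 mg at t=25 h): 250·exp(−0.03466·1) = 241.484 mg/L
C(26) = 168.542 + 231.825 + 34.461 + 307.359 + 349.269 + 241.484 = 1332.940 mg/L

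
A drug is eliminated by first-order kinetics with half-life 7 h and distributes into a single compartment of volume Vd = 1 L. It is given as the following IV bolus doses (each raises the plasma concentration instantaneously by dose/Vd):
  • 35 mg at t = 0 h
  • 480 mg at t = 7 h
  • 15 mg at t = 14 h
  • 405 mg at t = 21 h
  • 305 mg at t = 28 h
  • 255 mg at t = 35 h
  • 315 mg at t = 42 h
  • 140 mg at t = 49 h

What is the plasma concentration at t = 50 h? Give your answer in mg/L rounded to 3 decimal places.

392.115 mg/L

k = ln 2 / 7 = 0.09902 per h
Dose 1 (35 mg at t=0 h): 35·exp(−0.09902·50) = 0.248 mg/L
Dose 2 (480 mg at t=7 h): 480·exp(−0.09902·43) = 6.793 mg/L
Dose 3 (15 mg at t=14 h): 15·exp(−0.09902·36) = 0.425 mg/L
Dose 4 (405 mg at t=21 h): 405·exp(−0.09902·29) = 22.926 mg/L
Dose 5 (305 mg at t=28 h): 305·exp(−0.09902·22) = 34.531 mg/L
Dose 6 (255 mg at t=35 h): 255·exp(−0.09902·15) = 57.740 mg/L
Dose 7 (315 mg at t=42 h): 315·exp(−0.09902·8) = 142.651 mg/L
Dose 8 (140 mg at t=49 h): 140·exp(−0.09902·1) = 126.801 mg/L
C(50) = 0.248 + 6.793 + 0.425 + 22.926 + 34.531 + 57.740 + 142.651 + 126.801 = 392.115 mg/L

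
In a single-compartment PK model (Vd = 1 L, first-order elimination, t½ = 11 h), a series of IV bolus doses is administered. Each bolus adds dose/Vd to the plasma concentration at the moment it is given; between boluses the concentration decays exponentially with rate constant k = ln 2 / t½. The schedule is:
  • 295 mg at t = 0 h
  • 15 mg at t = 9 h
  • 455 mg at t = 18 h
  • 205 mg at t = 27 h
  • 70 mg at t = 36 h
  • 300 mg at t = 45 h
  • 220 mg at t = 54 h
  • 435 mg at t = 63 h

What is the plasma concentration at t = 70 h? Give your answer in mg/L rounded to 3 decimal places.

k = ln 2 / 11 = 0.06301 per h
Dose 1 (295 mg at t=0 h): 295·exp(−0.06301·70) = 3.582 mg/L
Dose 2 (15 mg at t=9 h): 15·exp(−0.06301·61) = 0.321 mg/L
Dose 3 (455 mg at t=18 h): 455·exp(−0.06301·52) = 17.178 mg/L
Dose 4 (205 mg at t=27 h): 205·exp(−0.06301·43) = 13.646 mg/L
Dose 5 (70 mg at t=36 h): 70·exp(−0.06301·34) = 8.216 mg/L
Dose 6 (300 mg at t=45 h): 300·exp(−0.06301·25) = 62.081 mg/L
Dose 7 (220 mg at t=54 h): 220·exp(−0.06301·16) = 80.271 mg/L
Dose 8 (435 mg at t=63 h): 435·exp(−0.06301·7) = 279.850 mg/L
C(70) = 3.582 + 0.321 + 17.178 + 13.646 + 8.216 + 62.081 + 80.271 + 279.850 = 465.145 mg/L

465.145 mg/L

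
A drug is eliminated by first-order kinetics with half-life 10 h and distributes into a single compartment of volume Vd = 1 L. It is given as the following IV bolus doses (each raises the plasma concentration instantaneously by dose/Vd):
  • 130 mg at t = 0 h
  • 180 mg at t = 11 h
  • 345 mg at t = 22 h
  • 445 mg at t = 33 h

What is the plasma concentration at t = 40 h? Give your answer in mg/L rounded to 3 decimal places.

k = ln 2 / 10 = 0.06931 per h
Dose 1 (130 mg at t=0 h): 130·exp(−0.06931·40) = 8.125 mg/L
Dose 2 (180 mg at t=11 h): 180·exp(−0.06931·29) = 24.115 mg/L
Dose 3 (345 mg at t=22 h): 345·exp(−0.06931·18) = 99.075 mg/L
Dose 4 (445 mg at t=33 h): 445·exp(−0.06931·7) = 273.930 mg/L
C(40) = 8.125 + 24.115 + 99.075 + 273.930 = 405.245 mg/L

405.245 mg/L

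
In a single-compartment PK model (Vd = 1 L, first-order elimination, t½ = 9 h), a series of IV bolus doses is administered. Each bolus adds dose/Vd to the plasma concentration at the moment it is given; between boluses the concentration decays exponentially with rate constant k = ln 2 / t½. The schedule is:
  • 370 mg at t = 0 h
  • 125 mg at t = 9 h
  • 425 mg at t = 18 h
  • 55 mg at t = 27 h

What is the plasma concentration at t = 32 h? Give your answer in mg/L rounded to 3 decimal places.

k = ln 2 / 9 = 0.07702 per h
Dose 1 (370 mg at t=0 h): 370·exp(−0.07702·32) = 31.468 mg/L
Dose 2 (125 mg at t=9 h): 125·exp(−0.07702·23) = 21.262 mg/L
Dose 3 (425 mg at t=18 h): 425·exp(−0.07702·14) = 144.584 mg/L
Dose 4 (55 mg at t=27 h): 55·exp(−0.07702·5) = 37.422 mg/L
C(32) = 31.468 + 21.262 + 144.584 + 37.422 = 234.736 mg/L

234.736 mg/L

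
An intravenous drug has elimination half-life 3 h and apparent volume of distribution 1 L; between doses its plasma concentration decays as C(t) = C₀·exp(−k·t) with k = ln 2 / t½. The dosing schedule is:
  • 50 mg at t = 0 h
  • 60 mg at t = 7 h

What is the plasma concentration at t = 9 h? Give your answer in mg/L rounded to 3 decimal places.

k = ln 2 / 3 = 0.23105 per h
Dose 1 (50 mg at t=0 h): 50·exp(−0.23105·9) = 6.250 mg/L
Dose 2 (60 mg at t=7 h): 60·exp(−0.23105·2) = 37.798 mg/L
C(9) = 6.250 + 37.798 = 44.048 mg/L

44.048 mg/L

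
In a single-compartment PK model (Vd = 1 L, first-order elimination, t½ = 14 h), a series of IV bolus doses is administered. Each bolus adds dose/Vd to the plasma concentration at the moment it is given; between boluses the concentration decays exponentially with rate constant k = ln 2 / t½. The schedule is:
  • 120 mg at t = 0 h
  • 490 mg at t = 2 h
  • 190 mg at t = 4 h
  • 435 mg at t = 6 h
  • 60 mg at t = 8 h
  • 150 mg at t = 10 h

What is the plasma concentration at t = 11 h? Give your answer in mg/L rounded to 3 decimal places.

k = ln 2 / 14 = 0.04951 per h
Dose 1 (120 mg at t=0 h): 120·exp(−0.04951·11) = 69.608 mg/L
Dose 2 (490 mg at t=2 h): 490·exp(−0.04951·9) = 313.817 mg/L
Dose 3 (190 mg at t=4 h): 190·exp(−0.04951·7) = 134.350 mg/L
Dose 4 (435 mg at t=6 h): 435·exp(−0.04951·5) = 339.608 mg/L
Dose 5 (60 mg at t=8 h): 60·exp(−0.04951·3) = 51.718 mg/L
Dose 6 (150 mg at t=10 h): 150·exp(−0.04951·1) = 142.754 mg/L
C(11) = 69.608 + 313.817 + 134.350 + 339.608 + 51.718 + 142.754 = 1051.856 mg/L

1051.856 mg/L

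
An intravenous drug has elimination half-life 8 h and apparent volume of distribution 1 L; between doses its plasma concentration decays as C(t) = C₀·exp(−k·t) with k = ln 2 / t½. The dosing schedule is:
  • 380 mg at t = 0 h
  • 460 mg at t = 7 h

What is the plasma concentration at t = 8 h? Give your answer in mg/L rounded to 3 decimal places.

611.822 mg/L

k = ln 2 / 8 = 0.08664 per h
Dose 1 (380 mg at t=0 h): 380·exp(−0.08664·8) = 190.000 mg/L
Dose 2 (460 mg at t=7 h): 460·exp(−0.08664·1) = 421.822 mg/L
C(8) = 190.000 + 421.822 = 611.822 mg/L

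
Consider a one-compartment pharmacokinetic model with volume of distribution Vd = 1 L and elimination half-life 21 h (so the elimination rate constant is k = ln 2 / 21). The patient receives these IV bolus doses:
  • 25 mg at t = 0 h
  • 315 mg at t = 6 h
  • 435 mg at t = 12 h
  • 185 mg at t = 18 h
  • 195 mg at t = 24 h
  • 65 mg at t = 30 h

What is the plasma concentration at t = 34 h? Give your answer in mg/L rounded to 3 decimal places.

649.823 mg/L

k = ln 2 / 21 = 0.03301 per h
Dose 1 (25 mg at t=0 h): 25·exp(−0.03301·34) = 8.139 mg/L
Dose 2 (315 mg at t=6 h): 315·exp(−0.03301·28) = 125.008 mg/L
Dose 3 (435 mg at t=12 h): 435·exp(−0.03301·22) = 210.438 mg/L
Dose 4 (185 mg at t=18 h): 185·exp(−0.03301·16) = 109.098 mg/L
Dose 5 (195 mg at t=24 h): 195·exp(−0.03301·10) = 140.180 mg/L
Dose 6 (65 mg at t=30 h): 65·exp(−0.03301·4) = 56.961 mg/L
C(34) = 8.139 + 125.008 + 210.438 + 109.098 + 140.180 + 56.961 = 649.823 mg/L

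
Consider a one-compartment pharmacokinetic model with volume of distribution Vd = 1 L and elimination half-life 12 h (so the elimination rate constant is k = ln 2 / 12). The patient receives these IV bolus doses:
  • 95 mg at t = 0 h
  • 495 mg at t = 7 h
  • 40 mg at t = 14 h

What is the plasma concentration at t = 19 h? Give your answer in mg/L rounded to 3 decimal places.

309.169 mg/L

k = ln 2 / 12 = 0.05776 per h
Dose 1 (95 mg at t=0 h): 95·exp(−0.05776·19) = 31.702 mg/L
Dose 2 (495 mg at t=7 h): 495·exp(−0.05776·12) = 247.500 mg/L
Dose 3 (40 mg at t=14 h): 40·exp(−0.05776·5) = 29.966 mg/L
C(19) = 31.702 + 247.500 + 29.966 = 309.169 mg/L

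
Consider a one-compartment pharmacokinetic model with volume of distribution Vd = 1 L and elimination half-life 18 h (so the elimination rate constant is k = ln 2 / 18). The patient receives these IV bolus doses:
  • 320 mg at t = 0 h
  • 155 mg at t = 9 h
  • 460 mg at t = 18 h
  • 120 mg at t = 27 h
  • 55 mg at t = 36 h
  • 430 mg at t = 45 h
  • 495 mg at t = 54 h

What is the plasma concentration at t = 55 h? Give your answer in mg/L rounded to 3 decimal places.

1011.666 mg/L

k = ln 2 / 18 = 0.03851 per h
Dose 1 (320 mg at t=0 h): 320·exp(−0.03851·55) = 38.489 mg/L
Dose 2 (155 mg at t=9 h): 155·exp(−0.03851·46) = 26.365 mg/L
Dose 3 (460 mg at t=18 h): 460·exp(−0.03851·37) = 110.656 mg/L
Dose 4 (120 mg at t=27 h): 120·exp(−0.03851·28) = 40.824 mg/L
Dose 5 (55 mg at t=36 h): 55·exp(−0.03851·19) = 26.461 mg/L
Dose 6 (430 mg at t=45 h): 430·exp(−0.03851·10) = 292.570 mg/L
Dose 7 (495 mg at t=54 h): 495·exp(−0.03851·1) = 476.301 mg/L
C(55) = 38.489 + 26.365 + 110.656 + 40.824 + 26.461 + 292.570 + 476.301 = 1011.666 mg/L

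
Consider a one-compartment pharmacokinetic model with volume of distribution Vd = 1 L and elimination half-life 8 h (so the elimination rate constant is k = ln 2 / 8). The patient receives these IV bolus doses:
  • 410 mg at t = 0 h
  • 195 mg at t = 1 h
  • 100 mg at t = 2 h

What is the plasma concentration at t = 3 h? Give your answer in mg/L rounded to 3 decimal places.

571.828 mg/L

k = ln 2 / 8 = 0.08664 per h
Dose 1 (410 mg at t=0 h): 410·exp(−0.08664·3) = 316.153 mg/L
Dose 2 (195 mg at t=1 h): 195·exp(−0.08664·2) = 163.975 mg/L
Dose 3 (100 mg at t=2 h): 100·exp(−0.08664·1) = 91.700 mg/L
C(3) = 316.153 + 163.975 + 91.700 = 571.828 mg/L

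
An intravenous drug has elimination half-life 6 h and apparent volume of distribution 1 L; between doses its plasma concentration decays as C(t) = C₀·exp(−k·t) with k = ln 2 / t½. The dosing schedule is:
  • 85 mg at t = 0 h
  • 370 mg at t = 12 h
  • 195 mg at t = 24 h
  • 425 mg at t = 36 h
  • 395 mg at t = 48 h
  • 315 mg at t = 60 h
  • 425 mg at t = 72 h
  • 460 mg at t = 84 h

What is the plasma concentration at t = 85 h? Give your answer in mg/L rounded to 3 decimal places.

k = ln 2 / 6 = 0.11552 per h
Dose 1 (85 mg at t=0 h): 85·exp(−0.11552·85) = 0.005 mg/L
Dose 2 (370 mg at t=12 h): 370·exp(−0.11552·73) = 0.080 mg/L
Dose 3 (195 mg at t=24 h): 195·exp(−0.11552·61) = 0.170 mg/L
Dose 4 (425 mg at t=36 h): 425·exp(−0.11552·49) = 1.479 mg/L
Dose 5 (395 mg at t=48 h): 395·exp(−0.11552·37) = 5.499 mg/L
Dose 6 (315 mg at t=60 h): 315·exp(−0.11552·25) = 17.540 mg/L
Dose 7 (425 mg at t=72 h): 425·exp(−0.11552·13) = 94.658 mg/L
Dose 8 (460 mg at t=84 h): 460·exp(−0.11552·1) = 409.813 mg/L
C(85) = 0.005 + 0.080 + 0.170 + 1.479 + 5.499 + 17.540 + 94.658 + 409.813 = 529.243 mg/L

529.243 mg/L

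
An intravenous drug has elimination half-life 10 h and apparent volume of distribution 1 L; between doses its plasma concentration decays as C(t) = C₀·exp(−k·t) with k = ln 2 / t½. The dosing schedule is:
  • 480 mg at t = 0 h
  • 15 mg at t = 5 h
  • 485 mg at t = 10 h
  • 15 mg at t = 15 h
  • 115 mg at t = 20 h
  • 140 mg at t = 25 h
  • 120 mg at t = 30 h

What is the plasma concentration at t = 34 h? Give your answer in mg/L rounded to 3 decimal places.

k = ln 2 / 10 = 0.06931 per h
Dose 1 (480 mg at t=0 h): 480·exp(−0.06931·34) = 45.471 mg/L
Dose 2 (15 mg at t=5 h): 15·exp(−0.06931·29) = 2.010 mg/L
Dose 3 (485 mg at t=10 h): 485·exp(−0.06931·24) = 91.890 mg/L
Dose 4 (15 mg at t=15 h): 15·exp(−0.06931·19) = 4.019 mg/L
Dose 5 (115 mg at t=20 h): 115·exp(−0.06931·14) = 43.577 mg/L
Dose 6 (140 mg at t=25 h): 140·exp(−0.06931·9) = 75.024 mg/L
Dose 7 (120 mg at t=30 h): 120·exp(−0.06931·4) = 90.943 mg/L
C(34) = 45.471 + 2.010 + 91.890 + 4.019 + 43.577 + 75.024 + 90.943 = 352.935 mg/L

352.935 mg/L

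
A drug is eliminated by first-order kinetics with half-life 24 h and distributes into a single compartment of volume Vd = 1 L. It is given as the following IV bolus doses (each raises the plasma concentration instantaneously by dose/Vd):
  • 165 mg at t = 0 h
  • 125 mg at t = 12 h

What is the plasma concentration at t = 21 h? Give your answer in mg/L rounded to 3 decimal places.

186.355 mg/L

k = ln 2 / 24 = 0.02888 per h
Dose 1 (165 mg at t=0 h): 165·exp(−0.02888·21) = 89.967 mg/L
Dose 2 (125 mg at t=12 h): 125·exp(−0.02888·9) = 96.388 mg/L
C(21) = 89.967 + 96.388 = 186.355 mg/L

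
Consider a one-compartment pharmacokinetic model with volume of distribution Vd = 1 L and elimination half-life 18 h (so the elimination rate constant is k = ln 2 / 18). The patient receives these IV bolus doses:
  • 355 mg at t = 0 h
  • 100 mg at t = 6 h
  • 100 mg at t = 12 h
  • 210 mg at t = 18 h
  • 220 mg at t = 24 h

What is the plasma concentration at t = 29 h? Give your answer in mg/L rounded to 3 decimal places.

k = ln 2 / 18 = 0.03851 per h
Dose 1 (355 mg at t=0 h): 355·exp(−0.03851·29) = 116.208 mg/L
Dose 2 (100 mg at t=6 h): 100·exp(−0.03851·23) = 41.243 mg/L
Dose 3 (100 mg at t=12 h): 100·exp(−0.03851·17) = 51.963 mg/L
Dose 4 (210 mg at t=18 h): 210·exp(−0.03851·11) = 137.485 mg/L
Dose 5 (220 mg at t=24 h): 220·exp(−0.03851·5) = 181.469 mg/L
C(29) = 116.208 + 41.243 + 51.963 + 137.485 + 181.469 = 528.369 mg/L

528.369 mg/L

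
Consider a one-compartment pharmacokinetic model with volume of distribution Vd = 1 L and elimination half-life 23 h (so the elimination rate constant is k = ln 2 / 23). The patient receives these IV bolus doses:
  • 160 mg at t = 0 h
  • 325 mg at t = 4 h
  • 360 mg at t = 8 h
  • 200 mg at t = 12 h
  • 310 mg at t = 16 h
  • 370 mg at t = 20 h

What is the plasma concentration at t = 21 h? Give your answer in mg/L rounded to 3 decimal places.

1301.126 mg/L

k = ln 2 / 23 = 0.03014 per h
Dose 1 (160 mg at t=0 h): 160·exp(−0.03014·21) = 84.970 mg/L
Dose 2 (325 mg at t=4 h): 325·exp(−0.03014·17) = 194.708 mg/L
Dose 3 (360 mg at t=8 h): 360·exp(−0.03014·13) = 243.307 mg/L
Dose 4 (200 mg at t=12 h): 200·exp(−0.03014·9) = 152.488 mg/L
Dose 5 (310 mg at t=16 h): 310·exp(−0.03014·5) = 266.637 mg/L
Dose 6 (370 mg at t=20 h): 370·exp(−0.03014·1) = 359.016 mg/L
C(21) = 84.970 + 194.708 + 243.307 + 152.488 + 266.637 + 359.016 = 1301.126 mg/L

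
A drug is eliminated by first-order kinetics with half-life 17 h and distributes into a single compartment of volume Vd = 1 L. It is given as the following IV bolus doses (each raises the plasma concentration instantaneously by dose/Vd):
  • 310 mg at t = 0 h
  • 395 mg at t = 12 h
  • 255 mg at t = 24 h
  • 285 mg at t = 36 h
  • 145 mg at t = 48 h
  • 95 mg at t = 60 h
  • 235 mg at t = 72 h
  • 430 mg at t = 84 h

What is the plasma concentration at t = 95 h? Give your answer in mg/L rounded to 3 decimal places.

470.376 mg/L

k = ln 2 / 17 = 0.04077 per h
Dose 1 (310 mg at t=0 h): 310·exp(−0.04077·95) = 6.444 mg/L
Dose 2 (395 mg at t=12 h): 395·exp(−0.04077·83) = 13.393 mg/L
Dose 3 (255 mg at t=24 h): 255·exp(−0.04077·71) = 14.103 mg/L
Dose 4 (285 mg at t=36 h): 285·exp(−0.04077·59) = 25.710 mg/L
Dose 5 (145 mg at t=48 h): 145·exp(−0.04077·47) = 21.336 mg/L
Dose 6 (95 mg at t=60 h): 95·exp(−0.04077·35) = 22.801 mg/L
Dose 7 (235 mg at t=72 h): 235·exp(−0.04077·23) = 92.001 mg/L
Dose 8 (430 mg at t=84 h): 430·exp(−0.04077·11) = 274.590 mg/L
C(95) = 6.444 + 13.393 + 14.103 + 25.710 + 21.336 + 22.801 + 92.001 + 274.590 = 470.376 mg/L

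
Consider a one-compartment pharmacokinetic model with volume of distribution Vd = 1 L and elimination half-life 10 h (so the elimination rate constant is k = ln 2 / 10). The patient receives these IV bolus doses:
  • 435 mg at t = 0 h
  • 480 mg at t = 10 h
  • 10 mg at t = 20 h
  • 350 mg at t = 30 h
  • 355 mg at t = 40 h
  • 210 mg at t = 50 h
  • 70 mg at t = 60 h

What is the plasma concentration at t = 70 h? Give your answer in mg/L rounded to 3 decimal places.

k = ln 2 / 10 = 0.06931 per h
Dose 1 (435 mg at t=0 h): 435·exp(−0.06931·70) = 3.398 mg/L
Dose 2 (480 mg at t=10 h): 480·exp(−0.06931·60) = 7.500 mg/L
Dose 3 (10 mg at t=20 h): 10·exp(−0.06931·50) = 0.313 mg/L
Dose 4 (350 mg at t=30 h): 350·exp(−0.06931·40) = 21.875 mg/L
Dose 5 (355 mg at t=40 h): 355·exp(−0.06931·30) = 44.375 mg/L
Dose 6 (210 mg at t=50 h): 210·exp(−0.06931·20) = 52.500 mg/L
Dose 7 (70 mg at t=60 h): 70·exp(−0.06931·10) = 35.000 mg/L
C(70) = 3.398 + 7.500 + 0.313 + 21.875 + 44.375 + 52.500 + 35.000 = 164.961 mg/L

164.961 mg/L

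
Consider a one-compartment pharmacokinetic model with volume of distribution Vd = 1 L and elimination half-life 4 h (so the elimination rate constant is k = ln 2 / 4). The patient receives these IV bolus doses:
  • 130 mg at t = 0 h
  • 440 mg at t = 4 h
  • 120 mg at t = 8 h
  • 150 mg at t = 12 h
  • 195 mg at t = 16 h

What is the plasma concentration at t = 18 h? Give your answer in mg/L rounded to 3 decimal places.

k = ln 2 / 4 = 0.17329 per h
Dose 1 (130 mg at t=0 h): 130·exp(−0.17329·18) = 5.745 mg/L
Dose 2 (440 mg at t=4 h): 440·exp(−0.17329·14) = 38.891 mg/L
Dose 3 (120 mg at t=8 h): 120·exp(−0.17329·10) = 21.213 mg/L
Dose 4 (150 mg at t=12 h): 150·exp(−0.17329·6) = 53.033 mg/L
Dose 5 (195 mg at t=16 h): 195·exp(−0.17329·2) = 137.886 mg/L
C(18) = 5.745 + 38.891 + 21.213 + 53.033 + 137.886 = 256.768 mg/L

256.768 mg/L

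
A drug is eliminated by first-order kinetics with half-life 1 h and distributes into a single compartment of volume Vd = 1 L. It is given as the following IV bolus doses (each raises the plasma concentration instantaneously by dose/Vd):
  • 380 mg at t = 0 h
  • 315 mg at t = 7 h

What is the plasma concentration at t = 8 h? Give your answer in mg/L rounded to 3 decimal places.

k = ln 2 / 1 = 0.69315 per h
Dose 1 (380 mg at t=0 h): 380·exp(−0.69315·8) = 1.484 mg/L
Dose 2 (315 mg at t=7 h): 315·exp(−0.69315·1) = 157.500 mg/L
C(8) = 1.484 + 157.500 = 158.984 mg/L

158.984 mg/L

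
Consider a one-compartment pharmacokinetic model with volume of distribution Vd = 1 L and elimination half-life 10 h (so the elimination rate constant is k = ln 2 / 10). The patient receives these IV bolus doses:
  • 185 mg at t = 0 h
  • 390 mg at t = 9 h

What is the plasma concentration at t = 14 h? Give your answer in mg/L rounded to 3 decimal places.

k = ln 2 / 10 = 0.06931 per h
Dose 1 (185 mg at t=0 h): 185·exp(−0.06931·14) = 70.102 mg/L
Dose 2 (390 mg at t=9 h): 390·exp(−0.06931·5) = 275.772 mg/L
C(14) = 70.102 + 275.772 = 345.874 mg/L

345.874 mg/L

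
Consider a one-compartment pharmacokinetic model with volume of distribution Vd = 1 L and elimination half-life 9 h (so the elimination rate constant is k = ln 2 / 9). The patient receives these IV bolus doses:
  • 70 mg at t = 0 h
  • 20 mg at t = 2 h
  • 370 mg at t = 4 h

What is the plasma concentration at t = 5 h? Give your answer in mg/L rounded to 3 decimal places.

k = ln 2 / 9 = 0.07702 per h
Dose 1 (70 mg at t=0 h): 70·exp(−0.07702·5) = 47.628 mg/L
Dose 2 (20 mg at t=2 h): 20·exp(−0.07702·3) = 15.874 mg/L
Dose 3 (370 mg at t=4 h): 370·exp(−0.07702·1) = 342.574 mg/L
C(5) = 47.628 + 15.874 + 342.574 = 406.075 mg/L

406.075 mg/L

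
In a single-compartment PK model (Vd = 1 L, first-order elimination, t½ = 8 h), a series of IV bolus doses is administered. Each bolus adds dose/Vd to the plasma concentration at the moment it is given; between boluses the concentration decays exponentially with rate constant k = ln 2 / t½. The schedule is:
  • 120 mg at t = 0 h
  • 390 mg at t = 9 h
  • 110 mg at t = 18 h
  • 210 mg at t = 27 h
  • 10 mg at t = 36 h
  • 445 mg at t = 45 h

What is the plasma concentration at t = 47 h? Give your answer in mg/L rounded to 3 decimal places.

440.631 mg/L

k = ln 2 / 8 = 0.08664 per h
Dose 1 (120 mg at t=0 h): 120·exp(−0.08664·47) = 2.045 mg/L
Dose 2 (390 mg at t=9 h): 390·exp(−0.08664·38) = 14.493 mg/L
Dose 3 (110 mg at t=18 h): 110·exp(−0.08664·29) = 8.916 mg/L
Dose 4 (210 mg at t=27 h): 210·exp(−0.08664·20) = 37.123 mg/L
Dose 5 (10 mg at t=36 h): 10·exp(−0.08664·11) = 3.856 mg/L
Dose 6 (445 mg at t=45 h): 445·exp(−0.08664·2) = 374.199 mg/L
C(47) = 2.045 + 14.493 + 8.916 + 37.123 + 3.856 + 374.199 = 440.631 mg/L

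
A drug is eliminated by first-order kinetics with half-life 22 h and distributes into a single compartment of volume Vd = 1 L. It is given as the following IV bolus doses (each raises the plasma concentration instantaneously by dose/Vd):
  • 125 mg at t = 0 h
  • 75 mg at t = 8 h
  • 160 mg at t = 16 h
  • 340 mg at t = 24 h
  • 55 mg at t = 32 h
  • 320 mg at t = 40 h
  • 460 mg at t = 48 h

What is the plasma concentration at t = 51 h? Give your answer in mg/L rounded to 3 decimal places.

k = ln 2 / 22 = 0.03151 per h
Dose 1 (125 mg at t=0 h): 125·exp(−0.03151·51) = 25.065 mg/L
Dose 2 (75 mg at t=8 h): 75·exp(−0.03151·43) = 19.350 mg/L
Dose 3 (160 mg at t=16 h): 160·exp(−0.03151·35) = 53.114 mg/L
Dose 4 (340 mg at t=24 h): 340·exp(−0.03151·27) = 145.222 mg/L
Dose 5 (55 mg at t=32 h): 55·exp(−0.03151·19) = 30.226 mg/L
Dose 6 (320 mg at t=40 h): 320·exp(−0.03151·11) = 226.274 mg/L
Dose 7 (460 mg at t=48 h): 460·exp(−0.03151·3) = 418.512 mg/L
C(51) = 25.065 + 19.350 + 53.114 + 145.222 + 30.226 + 226.274 + 418.512 = 917.764 mg/L

917.764 mg/L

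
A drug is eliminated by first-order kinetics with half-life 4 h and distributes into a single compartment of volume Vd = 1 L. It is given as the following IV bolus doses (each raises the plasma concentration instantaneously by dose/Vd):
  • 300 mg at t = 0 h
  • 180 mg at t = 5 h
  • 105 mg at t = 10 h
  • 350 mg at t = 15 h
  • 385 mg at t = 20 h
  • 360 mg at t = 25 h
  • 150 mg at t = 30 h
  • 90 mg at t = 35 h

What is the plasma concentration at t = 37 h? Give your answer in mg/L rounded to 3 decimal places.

183.374 mg/L

k = ln 2 / 4 = 0.17329 per h
Dose 1 (300 mg at t=0 h): 300·exp(−0.17329·37) = 0.493 mg/L
Dose 2 (180 mg at t=5 h): 180·exp(−0.17329·32) = 0.703 mg/L
Dose 3 (105 mg at t=10 h): 105·exp(−0.17329·27) = 0.976 mg/L
Dose 4 (350 mg at t=15 h): 350·exp(−0.17329·22) = 7.734 mg/L
Dose 5 (385 mg at t=20 h): 385·exp(−0.17329·17) = 20.234 mg/L
Dose 6 (360 mg at t=25 h): 360·exp(−0.17329·12) = 45.000 mg/L
Dose 7 (150 mg at t=30 h): 150·exp(−0.17329·7) = 44.595 mg/L
Dose 8 (90 mg at t=35 h): 90·exp(−0.17329·2) = 63.640 mg/L
C(37) = 0.493 + 0.703 + 0.976 + 7.734 + 20.234 + 45.000 + 44.595 + 63.640 = 183.374 mg/L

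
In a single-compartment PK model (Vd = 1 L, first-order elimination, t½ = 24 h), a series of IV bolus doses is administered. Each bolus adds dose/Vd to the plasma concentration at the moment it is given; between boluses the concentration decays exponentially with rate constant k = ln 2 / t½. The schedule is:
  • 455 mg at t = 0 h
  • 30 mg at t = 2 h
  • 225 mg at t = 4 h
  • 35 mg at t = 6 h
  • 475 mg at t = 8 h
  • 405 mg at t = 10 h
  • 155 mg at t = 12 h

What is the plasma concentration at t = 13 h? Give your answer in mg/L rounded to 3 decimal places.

k = ln 2 / 24 = 0.02888 per h
Dose 1 (455 mg at t=0 h): 455·exp(−0.02888·13) = 312.574 mg/L
Dose 2 (30 mg at t=2 h): 30·exp(−0.02888·11) = 21.835 mg/L
Dose 3 (225 mg at t=4 h): 225·exp(−0.02888·9) = 173.499 mg/L
Dose 4 (35 mg at t=6 h): 35·exp(−0.02888·7) = 28.594 mg/L
Dose 5 (475 mg at t=8 h): 475·exp(−0.02888·5) = 411.130 mg/L
Dose 6 (405 mg at t=10 h): 405·exp(−0.02888·3) = 371.387 mg/L
Dose 7 (155 mg at t=12 h): 155·exp(−0.02888·1) = 150.587 mg/L
C(13) = 312.574 + 21.835 + 173.499 + 28.594 + 411.130 + 371.387 + 150.587 = 1469.605 mg/L

1469.605 mg/L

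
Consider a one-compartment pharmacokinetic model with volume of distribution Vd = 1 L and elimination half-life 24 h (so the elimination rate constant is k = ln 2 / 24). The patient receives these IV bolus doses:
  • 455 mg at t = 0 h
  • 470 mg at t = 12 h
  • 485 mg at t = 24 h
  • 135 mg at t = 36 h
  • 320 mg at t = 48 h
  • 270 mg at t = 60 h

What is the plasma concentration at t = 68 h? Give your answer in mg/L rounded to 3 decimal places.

k = ln 2 / 24 = 0.02888 per h
Dose 1 (455 mg at t=0 h): 455·exp(−0.02888·68) = 63.840 mg/L
Dose 2 (470 mg at t=12 h): 470·exp(−0.02888·56) = 93.260 mg/L
Dose 3 (485 mg at t=24 h): 485·exp(−0.02888·44) = 136.099 mg/L
Dose 4 (135 mg at t=36 h): 135·exp(−0.02888·32) = 53.575 mg/L
Dose 5 (320 mg at t=48 h): 320·exp(−0.02888·20) = 179.594 mg/L
Dose 6 (270 mg at t=60 h): 270·exp(−0.02888·8) = 214.299 mg/L
C(68) = 63.840 + 93.260 + 136.099 + 53.575 + 179.594 + 214.299 = 740.666 mg/L

740.666 mg/L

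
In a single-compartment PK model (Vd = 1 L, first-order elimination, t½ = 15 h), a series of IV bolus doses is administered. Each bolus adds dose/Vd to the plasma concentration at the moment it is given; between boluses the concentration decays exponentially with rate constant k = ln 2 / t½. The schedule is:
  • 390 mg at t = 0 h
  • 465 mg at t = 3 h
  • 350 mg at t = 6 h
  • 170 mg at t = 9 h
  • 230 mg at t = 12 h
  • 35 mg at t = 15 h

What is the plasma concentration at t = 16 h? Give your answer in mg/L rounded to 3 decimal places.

1009.314 mg/L

k = ln 2 / 15 = 0.04621 per h
Dose 1 (390 mg at t=0 h): 390·exp(−0.04621·16) = 186.194 mg/L
Dose 2 (465 mg at t=3 h): 465·exp(−0.04621·13) = 255.012 mg/L
Dose 3 (350 mg at t=6 h): 350·exp(−0.04621·10) = 220.486 mg/L
Dose 4 (170 mg at t=9 h): 170·exp(−0.04621·7) = 123.018 mg/L
Dose 5 (230 mg at t=12 h): 230·exp(−0.04621·4) = 191.185 mg/L
Dose 6 (35 mg at t=15 h): 35·exp(−0.04621·1) = 33.419 mg/L
C(16) = 186.194 + 255.012 + 220.486 + 123.018 + 191.185 + 33.419 = 1009.314 mg/L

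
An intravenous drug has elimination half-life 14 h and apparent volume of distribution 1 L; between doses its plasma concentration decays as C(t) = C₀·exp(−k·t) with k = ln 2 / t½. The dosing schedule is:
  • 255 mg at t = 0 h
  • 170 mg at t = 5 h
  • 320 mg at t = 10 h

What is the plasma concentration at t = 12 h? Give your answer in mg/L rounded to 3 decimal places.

k = ln 2 / 14 = 0.04951 per h
Dose 1 (255 mg at t=0 h): 255·exp(−0.04951·12) = 140.771 mg/L
Dose 2 (170 mg at t=5 h): 170·exp(−0.04951·7) = 120.208 mg/L
Dose 3 (320 mg at t=10 h): 320·exp(−0.04951·2) = 289.832 mg/L
C(12) = 140.771 + 120.208 + 289.832 = 550.811 mg/L

550.811 mg/L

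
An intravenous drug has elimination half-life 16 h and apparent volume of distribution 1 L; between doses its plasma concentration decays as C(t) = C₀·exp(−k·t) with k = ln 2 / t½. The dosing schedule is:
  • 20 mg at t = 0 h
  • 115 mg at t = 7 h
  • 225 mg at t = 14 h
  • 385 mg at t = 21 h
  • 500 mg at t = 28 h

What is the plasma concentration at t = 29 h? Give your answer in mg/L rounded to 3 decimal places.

918.551 mg/L

k = ln 2 / 16 = 0.04332 per h
Dose 1 (20 mg at t=0 h): 20·exp(−0.04332·29) = 5.694 mg/L
Dose 2 (115 mg at t=7 h): 115·exp(−0.04332·22) = 44.339 mg/L
Dose 3 (225 mg at t=14 h): 225·exp(−0.04332·15) = 117.481 mg/L
Dose 4 (385 mg at t=21 h): 385·exp(−0.04332·8) = 272.236 mg/L
Dose 5 (500 mg at t=28 h): 500·exp(−0.04332·1) = 478.802 mg/L
C(29) = 5.694 + 44.339 + 117.481 + 272.236 + 478.802 = 918.551 mg/L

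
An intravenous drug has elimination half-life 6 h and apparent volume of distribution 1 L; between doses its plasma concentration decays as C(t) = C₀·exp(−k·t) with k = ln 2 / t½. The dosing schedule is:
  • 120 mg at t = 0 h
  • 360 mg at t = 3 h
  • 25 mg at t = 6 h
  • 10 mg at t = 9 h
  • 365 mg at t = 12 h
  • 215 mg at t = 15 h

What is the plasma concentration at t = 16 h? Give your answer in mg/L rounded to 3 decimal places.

k = ln 2 / 6 = 0.11552 per h
Dose 1 (120 mg at t=0 h): 120·exp(−0.11552·16) = 18.899 mg/L
Dose 2 (360 mg at t=3 h): 360·exp(−0.11552·13) = 80.181 mg/L
Dose 3 (25 mg at t=6 h): 25·exp(−0.11552·10) = 7.875 mg/L
Dose 4 (10 mg at t=9 h): 10·exp(−0.11552·7) = 4.454 mg/L
Dose 5 (365 mg at t=12 h): 365·exp(−0.11552·4) = 229.936 mg/L
Dose 6 (215 mg at t=15 h): 215·exp(−0.11552·1) = 191.543 mg/L
C(16) = 18.899 + 80.181 + 7.875 + 4.454 + 229.936 + 191.543 = 532.888 mg/L

532.888 mg/L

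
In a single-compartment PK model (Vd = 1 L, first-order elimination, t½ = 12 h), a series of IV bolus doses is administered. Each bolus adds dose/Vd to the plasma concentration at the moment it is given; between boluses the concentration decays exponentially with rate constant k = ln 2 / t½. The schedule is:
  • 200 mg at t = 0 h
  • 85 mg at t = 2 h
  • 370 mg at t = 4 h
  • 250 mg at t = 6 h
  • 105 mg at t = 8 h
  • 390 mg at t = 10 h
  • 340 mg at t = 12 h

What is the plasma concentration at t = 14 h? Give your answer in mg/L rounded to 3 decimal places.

k = ln 2 / 12 = 0.05776 per h
Dose 1 (200 mg at t=0 h): 200·exp(−0.05776·14) = 89.090 mg/L
Dose 2 (85 mg at t=2 h): 85·exp(−0.05776·12) = 42.500 mg/L
Dose 3 (370 mg at t=4 h): 370·exp(−0.05776·10) = 207.655 mg/L
Dose 4 (250 mg at t=6 h): 250·exp(−0.05776·8) = 157.490 mg/L
Dose 5 (105 mg at t=8 h): 105·exp(−0.05776·6) = 74.246 mg/L
Dose 6 (390 mg at t=10 h): 390·exp(−0.05776·4) = 309.543 mg/L
Dose 7 (340 mg at t=12 h): 340·exp(−0.05776·2) = 302.906 mg/L
C(14) = 89.090 + 42.500 + 207.655 + 157.490 + 74.246 + 309.543 + 302.906 = 1183.430 mg/L

1183.430 mg/L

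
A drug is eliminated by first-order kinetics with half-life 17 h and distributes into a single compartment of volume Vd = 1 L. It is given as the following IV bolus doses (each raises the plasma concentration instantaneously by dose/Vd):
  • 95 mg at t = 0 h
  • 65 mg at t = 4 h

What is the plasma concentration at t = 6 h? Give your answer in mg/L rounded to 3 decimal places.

k = ln 2 / 17 = 0.04077 per h
Dose 1 (95 mg at t=0 h): 95·exp(−0.04077·6) = 74.384 mg/L
Dose 2 (65 mg at t=4 h): 65·exp(−0.04077·2) = 59.910 mg/L
C(6) = 74.384 + 59.910 = 134.294 mg/L

134.294 mg/L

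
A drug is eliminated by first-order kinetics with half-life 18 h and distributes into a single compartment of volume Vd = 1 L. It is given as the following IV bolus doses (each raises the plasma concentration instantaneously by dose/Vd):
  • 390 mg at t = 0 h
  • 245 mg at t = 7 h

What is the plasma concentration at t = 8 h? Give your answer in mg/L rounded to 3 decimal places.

k = ln 2 / 18 = 0.03851 per h
Dose 1 (390 mg at t=0 h): 390·exp(−0.03851·8) = 286.598 mg/L
Dose 2 (245 mg at t=7 h): 245·exp(−0.03851·1) = 235.745 mg/L
C(8) = 286.598 + 235.745 = 522.343 mg/L

522.343 mg/L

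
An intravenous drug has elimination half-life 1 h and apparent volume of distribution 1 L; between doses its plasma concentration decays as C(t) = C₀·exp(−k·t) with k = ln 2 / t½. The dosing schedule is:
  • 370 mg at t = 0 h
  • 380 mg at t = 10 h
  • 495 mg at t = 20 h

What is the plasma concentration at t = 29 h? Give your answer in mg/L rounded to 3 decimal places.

k = ln 2 / 1 = 0.69315 per h
Dose 1 (370 mg at t=0 h): 370·exp(−0.69315·29) = 0.000 mg/L
Dose 2 (380 mg at t=10 h): 380·exp(−0.69315·19) = 0.001 mg/L
Dose 3 (495 mg at t=20 h): 495·exp(−0.69315·9) = 0.967 mg/L
C(29) = 0.000 + 0.001 + 0.967 = 0.968 mg/L

0.968 mg/L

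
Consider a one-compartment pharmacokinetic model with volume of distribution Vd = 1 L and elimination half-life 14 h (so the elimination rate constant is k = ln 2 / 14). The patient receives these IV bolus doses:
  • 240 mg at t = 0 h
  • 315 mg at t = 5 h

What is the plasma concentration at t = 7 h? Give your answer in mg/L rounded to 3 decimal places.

k = ln 2 / 14 = 0.04951 per h
Dose 1 (240 mg at t=0 h): 240·exp(−0.04951·7) = 169.706 mg/L
Dose 2 (315 mg at t=5 h): 315·exp(−0.04951·2) = 285.303 mg/L
C(7) = 169.706 + 285.303 = 455.009 mg/L

455.009 mg/L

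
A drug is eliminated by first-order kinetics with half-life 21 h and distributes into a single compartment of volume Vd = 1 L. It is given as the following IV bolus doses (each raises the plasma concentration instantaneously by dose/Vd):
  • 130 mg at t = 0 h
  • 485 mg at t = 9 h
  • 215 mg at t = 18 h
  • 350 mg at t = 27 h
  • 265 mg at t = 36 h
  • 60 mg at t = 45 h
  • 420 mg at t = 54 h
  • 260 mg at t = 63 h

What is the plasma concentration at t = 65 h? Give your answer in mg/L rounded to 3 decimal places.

905.289 mg/L

k = ln 2 / 21 = 0.03301 per h
Dose 1 (130 mg at t=0 h): 130·exp(−0.03301·65) = 15.212 mg/L
Dose 2 (485 mg at t=9 h): 485·exp(−0.03301·56) = 76.383 mg/L
Dose 3 (215 mg at t=18 h): 215·exp(−0.03301·47) = 45.573 mg/L
Dose 4 (350 mg at t=27 h): 350·exp(−0.03301·38) = 99.850 mg/L
Dose 5 (265 mg at t=36 h): 265·exp(−0.03301·29) = 101.751 mg/L
Dose 6 (60 mg at t=45 h): 60·exp(−0.03301·20) = 31.007 mg/L
Dose 7 (420 mg at t=54 h): 420·exp(−0.03301·11) = 292.124 mg/L
Dose 8 (260 mg at t=63 h): 260·exp(−0.03301·2) = 243.391 mg/L
C(65) = 15.212 + 76.383 + 45.573 + 99.850 + 101.751 + 31.007 + 292.124 + 243.391 = 905.289 mg/L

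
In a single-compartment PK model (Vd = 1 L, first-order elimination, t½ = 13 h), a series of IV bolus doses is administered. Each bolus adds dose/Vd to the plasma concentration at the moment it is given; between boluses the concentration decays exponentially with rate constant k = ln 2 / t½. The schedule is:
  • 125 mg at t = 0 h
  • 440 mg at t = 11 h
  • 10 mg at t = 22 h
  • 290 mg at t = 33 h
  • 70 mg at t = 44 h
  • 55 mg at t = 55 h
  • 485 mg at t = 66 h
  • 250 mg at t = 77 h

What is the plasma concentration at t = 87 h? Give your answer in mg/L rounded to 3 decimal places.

347.492 mg/L

k = ln 2 / 13 = 0.05332 per h
Dose 1 (125 mg at t=0 h): 125·exp(−0.05332·87) = 1.209 mg/L
Dose 2 (440 mg at t=11 h): 440·exp(−0.05332·76) = 7.649 mg/L
Dose 3 (10 mg at t=22 h): 10·exp(−0.05332·65) = 0.312 mg/L
Dose 4 (290 mg at t=33 h): 290·exp(−0.05332·54) = 16.292 mg/L
Dose 5 (70 mg at t=44 h): 70·exp(−0.05332·43) = 7.069 mg/L
Dose 6 (55 mg at t=55 h): 55·exp(−0.05332·32) = 9.985 mg/L
Dose 7 (485 mg at t=66 h): 485·exp(−0.05332·21) = 158.293 mg/L
Dose 8 (250 mg at t=77 h): 250·exp(−0.05332·10) = 146.683 mg/L
C(87) = 1.209 + 7.649 + 0.312 + 16.292 + 7.069 + 9.985 + 158.293 + 146.683 = 347.492 mg/L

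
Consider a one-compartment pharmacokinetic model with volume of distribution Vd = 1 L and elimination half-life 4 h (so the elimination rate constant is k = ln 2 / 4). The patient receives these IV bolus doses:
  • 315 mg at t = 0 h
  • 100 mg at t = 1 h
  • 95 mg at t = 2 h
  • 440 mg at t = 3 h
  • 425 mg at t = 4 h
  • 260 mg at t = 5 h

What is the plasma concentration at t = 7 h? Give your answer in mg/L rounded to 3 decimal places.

k = ln 2 / 4 = 0.17329 per h
Dose 1 (315 mg at t=0 h): 315·exp(−0.17329·7) = 93.650 mg/L
Dose 2 (100 mg at t=1 h): 100·exp(−0.17329·6) = 35.355 mg/L
Dose 3 (95 mg at t=2 h): 95·exp(−0.17329·5) = 39.943 mg/L
Dose 4 (440 mg at t=3 h): 440·exp(−0.17329·4) = 220.000 mg/L
Dose 5 (425 mg at t=4 h): 425·exp(−0.17329·3) = 252.707 mg/L
Dose 6 (260 mg at t=5 h): 260·exp(−0.17329·2) = 183.848 mg/L
C(7) = 93.650 + 35.355 + 39.943 + 220.000 + 252.707 + 183.848 = 825.502 mg/L

825.502 mg/L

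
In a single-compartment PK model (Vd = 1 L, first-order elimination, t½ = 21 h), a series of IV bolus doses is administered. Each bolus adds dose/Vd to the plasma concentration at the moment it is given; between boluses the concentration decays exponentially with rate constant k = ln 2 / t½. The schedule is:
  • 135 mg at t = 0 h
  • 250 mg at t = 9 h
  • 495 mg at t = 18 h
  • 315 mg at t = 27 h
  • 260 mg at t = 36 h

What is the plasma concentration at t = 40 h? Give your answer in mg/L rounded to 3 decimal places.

k = ln 2 / 21 = 0.03301 per h
Dose 1 (135 mg at t=0 h): 135·exp(−0.03301·40) = 36.053 mg/L
Dose 2 (250 mg at t=9 h): 250·exp(−0.03301·31) = 89.859 mg/L
Dose 3 (495 mg at t=18 h): 495·exp(−0.03301·22) = 239.464 mg/L
Dose 4 (315 mg at t=27 h): 315·exp(−0.03301·13) = 205.097 mg/L
Dose 5 (260 mg at t=36 h): 260·exp(−0.03301·4) = 227.842 mg/L
C(40) = 36.053 + 89.859 + 239.464 + 205.097 + 227.842 = 798.315 mg/L

798.315 mg/L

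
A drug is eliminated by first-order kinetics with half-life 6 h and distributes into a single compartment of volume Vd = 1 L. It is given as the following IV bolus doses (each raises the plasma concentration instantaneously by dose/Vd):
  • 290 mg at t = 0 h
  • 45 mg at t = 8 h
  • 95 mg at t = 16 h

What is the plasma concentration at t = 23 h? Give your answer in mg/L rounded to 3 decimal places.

70.617 mg/L

k = ln 2 / 6 = 0.11552 per h
Dose 1 (290 mg at t=0 h): 290·exp(−0.11552·23) = 20.345 mg/L
Dose 2 (45 mg at t=8 h): 45·exp(−0.11552·15) = 7.955 mg/L
Dose 3 (95 mg at t=16 h): 95·exp(−0.11552·7) = 42.318 mg/L
C(23) = 20.345 + 7.955 + 42.318 = 70.617 mg/L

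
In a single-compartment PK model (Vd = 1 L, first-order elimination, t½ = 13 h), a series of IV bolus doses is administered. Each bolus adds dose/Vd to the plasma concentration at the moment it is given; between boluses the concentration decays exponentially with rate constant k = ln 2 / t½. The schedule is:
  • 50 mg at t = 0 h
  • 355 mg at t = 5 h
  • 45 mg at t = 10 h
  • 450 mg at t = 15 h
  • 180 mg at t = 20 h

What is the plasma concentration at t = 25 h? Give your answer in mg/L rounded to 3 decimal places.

k = ln 2 / 13 = 0.05332 per h
Dose 1 (50 mg at t=0 h): 50·exp(−0.05332·25) = 13.185 mg/L
Dose 2 (355 mg at t=5 h): 355·exp(−0.05332·20) = 122.210 mg/L
Dose 3 (45 mg at t=10 h): 45·exp(−0.05332·15) = 20.224 mg/L
Dose 4 (450 mg at t=15 h): 450·exp(−0.05332·10) = 264.029 mg/L
Dose 5 (180 mg at t=20 h): 180·exp(−0.05332·5) = 137.877 mg/L
C(25) = 13.185 + 122.210 + 20.224 + 264.029 + 137.877 = 557.524 mg/L

557.524 mg/L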